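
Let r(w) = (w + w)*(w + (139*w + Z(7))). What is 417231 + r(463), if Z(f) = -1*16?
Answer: 60425735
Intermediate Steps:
Z(f) = -16
r(w) = 2*w*(-16 + 140*w) (r(w) = (w + w)*(w + (139*w - 16)) = (2*w)*(w + (-16 + 139*w)) = (2*w)*(-16 + 140*w) = 2*w*(-16 + 140*w))
417231 + r(463) = 417231 + 8*463*(-4 + 35*463) = 417231 + 8*463*(-4 + 16205) = 417231 + 8*463*16201 = 417231 + 60008504 = 60425735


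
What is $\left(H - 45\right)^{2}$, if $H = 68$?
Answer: $529$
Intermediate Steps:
$\left(H - 45\right)^{2} = \left(68 - 45\right)^{2} = 23^{2} = 529$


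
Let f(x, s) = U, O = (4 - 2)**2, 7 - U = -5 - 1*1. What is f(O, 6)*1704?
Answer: 22152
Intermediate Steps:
U = 13 (U = 7 - (-5 - 1*1) = 7 - (-5 - 1) = 7 - 1*(-6) = 7 + 6 = 13)
O = 4 (O = 2**2 = 4)
f(x, s) = 13
f(O, 6)*1704 = 13*1704 = 22152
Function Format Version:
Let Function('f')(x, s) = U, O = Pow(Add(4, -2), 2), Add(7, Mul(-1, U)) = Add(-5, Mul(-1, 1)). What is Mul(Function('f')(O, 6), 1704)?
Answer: 22152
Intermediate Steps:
U = 13 (U = Add(7, Mul(-1, Add(-5, Mul(-1, 1)))) = Add(7, Mul(-1, Add(-5, -1))) = Add(7, Mul(-1, -6)) = Add(7, 6) = 13)
O = 4 (O = Pow(2, 2) = 4)
Function('f')(x, s) = 13
Mul(Function('f')(O, 6), 1704) = Mul(13, 1704) = 22152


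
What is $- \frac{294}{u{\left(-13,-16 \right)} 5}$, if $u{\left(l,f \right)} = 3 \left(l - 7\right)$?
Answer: $\frac{49}{50} \approx 0.98$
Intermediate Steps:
$u{\left(l,f \right)} = -21 + 3 l$ ($u{\left(l,f \right)} = 3 \left(l - 7\right) = 3 \left(-7 + l\right) = -21 + 3 l$)
$- \frac{294}{u{\left(-13,-16 \right)} 5} = - \frac{294}{\left(-21 + 3 \left(-13\right)\right) 5} = - \frac{294}{\left(-21 - 39\right) 5} = - \frac{294}{\left(-60\right) 5} = - \frac{294}{-300} = \left(-294\right) \left(- \frac{1}{300}\right) = \frac{49}{50}$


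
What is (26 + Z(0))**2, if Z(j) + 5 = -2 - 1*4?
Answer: 225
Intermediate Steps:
Z(j) = -11 (Z(j) = -5 + (-2 - 1*4) = -5 + (-2 - 4) = -5 - 6 = -11)
(26 + Z(0))**2 = (26 - 11)**2 = 15**2 = 225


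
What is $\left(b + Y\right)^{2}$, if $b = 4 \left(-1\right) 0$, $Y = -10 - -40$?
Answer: $900$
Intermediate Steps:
$Y = 30$ ($Y = -10 + 40 = 30$)
$b = 0$ ($b = \left(-4\right) 0 = 0$)
$\left(b + Y\right)^{2} = \left(0 + 30\right)^{2} = 30^{2} = 900$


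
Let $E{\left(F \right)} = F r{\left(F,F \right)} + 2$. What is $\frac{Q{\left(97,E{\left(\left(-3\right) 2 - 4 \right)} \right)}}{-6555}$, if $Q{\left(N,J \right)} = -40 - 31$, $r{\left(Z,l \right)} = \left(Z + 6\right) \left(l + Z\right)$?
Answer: $\frac{71}{6555} \approx 0.010831$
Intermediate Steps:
$r{\left(Z,l \right)} = \left(6 + Z\right) \left(Z + l\right)$
$E{\left(F \right)} = 2 + F \left(2 F^{2} + 12 F\right)$ ($E{\left(F \right)} = F \left(F^{2} + 6 F + 6 F + F F\right) + 2 = F \left(F^{2} + 6 F + 6 F + F^{2}\right) + 2 = F \left(2 F^{2} + 12 F\right) + 2 = 2 + F \left(2 F^{2} + 12 F\right)$)
$Q{\left(N,J \right)} = -71$
$\frac{Q{\left(97,E{\left(\left(-3\right) 2 - 4 \right)} \right)}}{-6555} = - \frac{71}{-6555} = \left(-71\right) \left(- \frac{1}{6555}\right) = \frac{71}{6555}$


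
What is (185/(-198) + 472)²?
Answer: 8699479441/39204 ≈ 2.2190e+5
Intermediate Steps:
(185/(-198) + 472)² = (185*(-1/198) + 472)² = (-185/198 + 472)² = (93271/198)² = 8699479441/39204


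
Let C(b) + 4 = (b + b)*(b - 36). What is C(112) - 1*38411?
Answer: -21391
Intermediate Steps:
C(b) = -4 + 2*b*(-36 + b) (C(b) = -4 + (b + b)*(b - 36) = -4 + (2*b)*(-36 + b) = -4 + 2*b*(-36 + b))
C(112) - 1*38411 = (-4 - 72*112 + 2*112²) - 1*38411 = (-4 - 8064 + 2*12544) - 38411 = (-4 - 8064 + 25088) - 38411 = 17020 - 38411 = -21391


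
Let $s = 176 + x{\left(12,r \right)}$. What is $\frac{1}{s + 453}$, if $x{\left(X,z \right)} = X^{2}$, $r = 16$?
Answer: $\frac{1}{773} \approx 0.0012937$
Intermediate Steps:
$s = 320$ ($s = 176 + 12^{2} = 176 + 144 = 320$)
$\frac{1}{s + 453} = \frac{1}{320 + 453} = \frac{1}{773}$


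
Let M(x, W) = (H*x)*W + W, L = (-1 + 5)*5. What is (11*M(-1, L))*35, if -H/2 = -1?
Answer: -7700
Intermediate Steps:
H = 2 (H = -2*(-1) = 2)
L = 20 (L = 4*5 = 20)
M(x, W) = W + 2*W*x (M(x, W) = (2*x)*W + W = 2*W*x + W = W + 2*W*x)
(11*M(-1, L))*35 = (11*(20*(1 + 2*(-1))))*35 = (11*(20*(1 - 2)))*35 = (11*(20*(-1)))*35 = (11*(-20))*35 = -220*35 = -7700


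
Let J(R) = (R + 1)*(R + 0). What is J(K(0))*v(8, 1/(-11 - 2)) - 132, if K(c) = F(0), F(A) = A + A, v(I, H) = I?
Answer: -132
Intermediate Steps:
F(A) = 2*A
K(c) = 0 (K(c) = 2*0 = 0)
J(R) = R*(1 + R) (J(R) = (1 + R)*R = R*(1 + R))
J(K(0))*v(8, 1/(-11 - 2)) - 132 = (0*(1 + 0))*8 - 132 = (0*1)*8 - 132 = 0*8 - 132 = 0 - 132 = -132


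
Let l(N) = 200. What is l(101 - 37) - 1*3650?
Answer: -3450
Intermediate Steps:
l(101 - 37) - 1*3650 = 200 - 1*3650 = 200 - 3650 = -3450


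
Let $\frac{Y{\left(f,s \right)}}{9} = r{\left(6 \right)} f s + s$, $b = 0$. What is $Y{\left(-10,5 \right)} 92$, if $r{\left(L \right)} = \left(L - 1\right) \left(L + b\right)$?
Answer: $-1237860$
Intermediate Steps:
$r{\left(L \right)} = L \left(-1 + L\right)$ ($r{\left(L \right)} = \left(L - 1\right) \left(L + 0\right) = \left(-1 + L\right) L = L \left(-1 + L\right)$)
$Y{\left(f,s \right)} = 9 s + 270 f s$ ($Y{\left(f,s \right)} = 9 \left(6 \left(-1 + 6\right) f s + s\right) = 9 \left(6 \cdot 5 f s + s\right) = 9 \left(30 f s + s\right) = 9 \left(s + 30 f s\right) = 9 s + 270 f s$)
$Y{\left(-10,5 \right)} 92 = 9 \cdot 5 \left(1 + 30 \left(-10\right)\right) 92 = 9 \cdot 5 \left(1 - 300\right) 92 = 9 \cdot 5 \left(-299\right) 92 = \left(-13455\right) 92 = -1237860$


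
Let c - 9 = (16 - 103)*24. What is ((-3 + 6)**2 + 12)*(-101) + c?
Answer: -4200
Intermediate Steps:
c = -2079 (c = 9 + (16 - 103)*24 = 9 - 87*24 = 9 - 2088 = -2079)
((-3 + 6)**2 + 12)*(-101) + c = ((-3 + 6)**2 + 12)*(-101) - 2079 = (3**2 + 12)*(-101) - 2079 = (9 + 12)*(-101) - 2079 = 21*(-101) - 2079 = -2121 - 2079 = -4200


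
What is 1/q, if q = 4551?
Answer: 1/4551 ≈ 0.00021973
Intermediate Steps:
1/q = 1/4551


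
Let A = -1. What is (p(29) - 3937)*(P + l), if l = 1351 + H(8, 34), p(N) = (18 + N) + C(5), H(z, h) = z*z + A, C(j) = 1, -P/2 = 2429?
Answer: 13393716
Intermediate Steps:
P = -4858 (P = -2*2429 = -4858)
H(z, h) = -1 + z**2 (H(z, h) = z*z - 1 = z**2 - 1 = -1 + z**2)
p(N) = 19 + N (p(N) = (18 + N) + 1 = 19 + N)
l = 1414 (l = 1351 + (-1 + 8**2) = 1351 + (-1 + 64) = 1351 + 63 = 1414)
(p(29) - 3937)*(P + l) = ((19 + 29) - 3937)*(-4858 + 1414) = (48 - 3937)*(-3444) = -3889*(-3444) = 13393716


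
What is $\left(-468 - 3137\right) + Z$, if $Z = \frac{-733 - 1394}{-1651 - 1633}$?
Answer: $- \frac{11836693}{3284} \approx -3604.4$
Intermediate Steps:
$Z = \frac{2127}{3284}$ ($Z = - \frac{2127}{-3284} = \left(-2127\right) \left(- \frac{1}{3284}\right) = \frac{2127}{3284} \approx 0.64769$)
$\left(-468 - 3137\right) + Z = \left(-468 - 3137\right) + \frac{2127}{3284} = -3605 + \frac{2127}{3284} = - \frac{11836693}{3284}$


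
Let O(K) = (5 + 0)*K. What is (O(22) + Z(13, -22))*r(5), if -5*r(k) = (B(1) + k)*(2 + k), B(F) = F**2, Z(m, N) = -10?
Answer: -840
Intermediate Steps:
O(K) = 5*K
r(k) = -(1 + k)*(2 + k)/5 (r(k) = -(1**2 + k)*(2 + k)/5 = -(1 + k)*(2 + k)/5)
(O(22) + Z(13, -22))*r(5) = (5*22 - 10)*(-2/5 - 3/5*5 - 1/5*5**2) = (110 - 10)*(-2/5 - 3 - 1/5*25) = 100*(-2/5 - 3 - 5) = 100*(-42/5) = -840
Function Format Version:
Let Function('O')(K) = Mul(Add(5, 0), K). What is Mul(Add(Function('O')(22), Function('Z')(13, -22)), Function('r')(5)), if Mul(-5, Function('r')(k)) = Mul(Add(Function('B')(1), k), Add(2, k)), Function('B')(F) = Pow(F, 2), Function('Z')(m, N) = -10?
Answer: -840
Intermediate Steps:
Function('O')(K) = Mul(5, K)
Function('r')(k) = Mul(Rational(-1, 5), Add(1, k), Add(2, k)) (Function('r')(k) = Mul(Rational(-1, 5), Mul(Add(Pow(1, 2), k), Add(2, k))) = Mul(Rational(-1, 5), Mul(Add(1, k), Add(2, k))) = Mul(Rational(-1, 5), Add(1, k), Add(2, k)))
Mul(Add(Function('O')(22), Function('Z')(13, -22)), Function('r')(5)) = Mul(Add(Mul(5, 22), -10), Add(Rational(-2, 5), Mul(Rational(-3, 5), 5), Mul(Rational(-1, 5), Pow(5, 2)))) = Mul(Add(110, -10), Add(Rational(-2, 5), -3, Mul(Rational(-1, 5), 25))) = Mul(100, Add(Rational(-2, 5), -3, -5)) = Mul(100, Rational(-42, 5)) = -840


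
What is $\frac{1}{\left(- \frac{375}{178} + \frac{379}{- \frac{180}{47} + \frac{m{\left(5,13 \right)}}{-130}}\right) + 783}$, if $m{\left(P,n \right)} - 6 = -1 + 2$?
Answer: $\frac{4223762}{2886114451} \approx 0.0014635$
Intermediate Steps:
$m{\left(P,n \right)} = 7$ ($m{\left(P,n \right)} = 6 + \left(-1 + 2\right) = 6 + 1 = 7$)
$\frac{1}{\left(- \frac{375}{178} + \frac{379}{- \frac{180}{47} + \frac{m{\left(5,13 \right)}}{-130}}\right) + 783} = \frac{1}{\left(- \frac{375}{178} + \frac{379}{- \frac{180}{47} + \frac{7}{-130}}\right) + 783} = \frac{1}{\left(\left(-375\right) \frac{1}{178} + \frac{379}{\left(-180\right) \frac{1}{47} + 7 \left(- \frac{1}{130}\right)}\right) + 783} = \frac{1}{\left(- \frac{375}{178} + \frac{379}{- \frac{180}{47} - \frac{7}{130}}\right) + 783} = \frac{1}{\left(- \frac{375}{178} + \frac{379}{- \frac{23729}{6110}}\right) + 783} = \frac{1}{\left(- \frac{375}{178} + 379 \left(- \frac{6110}{23729}\right)\right) + 783} = \frac{1}{\left(- \frac{375}{178} - \frac{2315690}{23729}\right) + 783} = \frac{1}{- \frac{421091195}{4223762} + 783} = \frac{1}{\frac{2886114451}{4223762}} = \frac{4223762}{2886114451}$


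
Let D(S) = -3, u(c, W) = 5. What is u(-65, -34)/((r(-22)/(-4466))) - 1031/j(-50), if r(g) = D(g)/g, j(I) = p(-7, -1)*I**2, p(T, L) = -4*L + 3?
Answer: -8597053093/52500 ≈ -1.6375e+5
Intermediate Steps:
p(T, L) = 3 - 4*L
j(I) = 7*I**2 (j(I) = (3 - 4*(-1))*I**2 = (3 + 4)*I**2 = 7*I**2)
r(g) = -3/g
u(-65, -34)/((r(-22)/(-4466))) - 1031/j(-50) = 5/((-3/(-22)/(-4466))) - 1031/(7*(-50)**2) = 5/((-3*(-1/22)*(-1/4466))) - 1031/(7*2500) = 5/(((3/22)*(-1/4466))) - 1031/17500 = 5/(-3/98252) - 1031*1/17500 = 5*(-98252/3) - 1031/17500 = -491260/3 - 1031/17500 = -8597053093/52500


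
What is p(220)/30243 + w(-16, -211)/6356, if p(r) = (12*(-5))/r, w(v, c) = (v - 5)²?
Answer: 6985225/100689028 ≈ 0.069374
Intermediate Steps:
w(v, c) = (-5 + v)²
p(r) = -60/r
p(220)/30243 + w(-16, -211)/6356 = -60/220/30243 + (-5 - 16)²/6356 = -60*1/220*(1/30243) + (-21)²*(1/6356) = -3/11*1/30243 + 441*(1/6356) = -1/110891 + 63/908 = 6985225/100689028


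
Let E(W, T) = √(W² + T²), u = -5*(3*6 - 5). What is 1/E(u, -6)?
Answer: √4261/4261 ≈ 0.015319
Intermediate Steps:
u = -65 (u = -5*(18 - 5) = -5*13 = -65)
E(W, T) = √(T² + W²)
1/E(u, -6) = 1/(√((-6)² + (-65)²)) = 1/(√(36 + 4225)) = 1/(√4261) = √4261/4261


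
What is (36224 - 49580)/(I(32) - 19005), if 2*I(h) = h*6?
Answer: 1484/2101 ≈ 0.70633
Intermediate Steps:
I(h) = 3*h (I(h) = (h*6)/2 = (6*h)/2 = 3*h)
(36224 - 49580)/(I(32) - 19005) = (36224 - 49580)/(3*32 - 19005) = -13356/(96 - 19005) = -13356/(-18909) = -13356*(-1/18909) = 1484/2101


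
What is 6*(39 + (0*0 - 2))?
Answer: 222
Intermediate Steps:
6*(39 + (0*0 - 2)) = 6*(39 + (0 - 2)) = 6*(39 - 2) = 6*37 = 222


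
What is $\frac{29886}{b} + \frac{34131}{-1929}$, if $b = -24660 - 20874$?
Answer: $- \frac{89542836}{4879727} \approx -18.35$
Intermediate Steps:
$b = -45534$
$\frac{29886}{b} + \frac{34131}{-1929} = \frac{29886}{-45534} + \frac{34131}{-1929} = 29886 \left(- \frac{1}{45534}\right) + 34131 \left(- \frac{1}{1929}\right) = - \frac{4981}{7589} - \frac{11377}{643} = - \frac{89542836}{4879727}$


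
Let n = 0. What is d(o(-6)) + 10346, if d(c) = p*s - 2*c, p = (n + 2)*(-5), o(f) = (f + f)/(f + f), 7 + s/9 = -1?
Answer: 11064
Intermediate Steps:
s = -72 (s = -63 + 9*(-1) = -63 - 9 = -72)
o(f) = 1 (o(f) = (2*f)/((2*f)) = (2*f)*(1/(2*f)) = 1)
p = -10 (p = (0 + 2)*(-5) = 2*(-5) = -10)
d(c) = 720 - 2*c (d(c) = -10*(-72) - 2*c = 720 - 2*c)
d(o(-6)) + 10346 = (720 - 2*1) + 10346 = (720 - 2) + 10346 = 718 + 10346 = 11064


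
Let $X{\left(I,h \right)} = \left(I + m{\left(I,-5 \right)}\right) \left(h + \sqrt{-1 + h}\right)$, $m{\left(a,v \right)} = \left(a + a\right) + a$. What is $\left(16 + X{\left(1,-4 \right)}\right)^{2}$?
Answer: $-80$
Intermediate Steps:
$m{\left(a,v \right)} = 3 a$ ($m{\left(a,v \right)} = 2 a + a = 3 a$)
$X{\left(I,h \right)} = 4 I \left(h + \sqrt{-1 + h}\right)$ ($X{\left(I,h \right)} = \left(I + 3 I\right) \left(h + \sqrt{-1 + h}\right) = 4 I \left(h + \sqrt{-1 + h}\right)$)
$\left(16 + X{\left(1,-4 \right)}\right)^{2} = \left(16 + 4 \cdot 1 \left(-4 + \sqrt{-1 - 4}\right)\right)^{2} = \left(16 + 4 \cdot 1 \left(-4 + \sqrt{-5}\right)\right)^{2} = \left(16 + 4 \cdot 1 \left(-4 + i \sqrt{5}\right)\right)^{2} = \left(16 - \left(16 - 4 i \sqrt{5}\right)\right)^{2} = \left(4 i \sqrt{5}\right)^{2} = -80$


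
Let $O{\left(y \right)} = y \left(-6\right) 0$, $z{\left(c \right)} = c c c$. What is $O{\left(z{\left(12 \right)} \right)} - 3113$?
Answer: $-3113$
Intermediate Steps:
$z{\left(c \right)} = c^{3}$ ($z{\left(c \right)} = c c^{2} = c^{3}$)
$O{\left(y \right)} = 0$ ($O{\left(y \right)} = - 6 y 0 = 0$)
$O{\left(z{\left(12 \right)} \right)} - 3113 = 0 - 3113 = -3113$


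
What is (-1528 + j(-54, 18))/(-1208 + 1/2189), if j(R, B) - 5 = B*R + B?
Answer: 5422153/2644311 ≈ 2.0505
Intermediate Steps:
j(R, B) = 5 + B + B*R (j(R, B) = 5 + (B*R + B) = 5 + (B + B*R) = 5 + B + B*R)
(-1528 + j(-54, 18))/(-1208 + 1/2189) = (-1528 + (5 + 18 + 18*(-54)))/(-1208 + 1/2189) = (-1528 + (5 + 18 - 972))/(-1208 + 1/2189) = (-1528 - 949)/(-2644311/2189) = -2477*(-2189/2644311) = 5422153/2644311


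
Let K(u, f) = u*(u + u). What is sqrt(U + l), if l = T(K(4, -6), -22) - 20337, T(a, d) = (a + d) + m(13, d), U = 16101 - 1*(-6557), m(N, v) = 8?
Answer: sqrt(2339) ≈ 48.363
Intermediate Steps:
K(u, f) = 2*u**2 (K(u, f) = u*(2*u) = 2*u**2)
U = 22658 (U = 16101 + 6557 = 22658)
T(a, d) = 8 + a + d (T(a, d) = (a + d) + 8 = 8 + a + d)
l = -20319 (l = (8 + 2*4**2 - 22) - 20337 = (8 + 2*16 - 22) - 20337 = (8 + 32 - 22) - 20337 = 18 - 20337 = -20319)
sqrt(U + l) = sqrt(22658 - 20319) = sqrt(2339)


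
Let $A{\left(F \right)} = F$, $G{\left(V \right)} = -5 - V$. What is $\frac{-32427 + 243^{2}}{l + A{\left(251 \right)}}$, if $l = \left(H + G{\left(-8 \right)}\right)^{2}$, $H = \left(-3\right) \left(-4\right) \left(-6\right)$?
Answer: $\frac{13311}{2506} \approx 5.3117$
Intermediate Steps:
$H = -72$ ($H = 12 \left(-6\right) = -72$)
$l = 4761$ ($l = \left(-72 - -3\right)^{2} = \left(-72 + \left(-5 + 8\right)\right)^{2} = \left(-72 + 3\right)^{2} = \left(-69\right)^{2} = 4761$)
$\frac{-32427 + 243^{2}}{l + A{\left(251 \right)}} = \frac{-32427 + 243^{2}}{4761 + 251} = \frac{-32427 + 59049}{5012} = 26622 \cdot \frac{1}{5012} = \frac{13311}{2506}$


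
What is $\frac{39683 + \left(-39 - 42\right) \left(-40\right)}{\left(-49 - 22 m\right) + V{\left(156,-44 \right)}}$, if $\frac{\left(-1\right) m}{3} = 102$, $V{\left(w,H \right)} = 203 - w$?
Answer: $\frac{42923}{6730} \approx 6.3779$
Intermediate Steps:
$m = -306$ ($m = \left(-3\right) 102 = -306$)
$\frac{39683 + \left(-39 - 42\right) \left(-40\right)}{\left(-49 - 22 m\right) + V{\left(156,-44 \right)}} = \frac{39683 + \left(-39 - 42\right) \left(-40\right)}{\left(-49 - -6732\right) + \left(203 - 156\right)} = \frac{39683 - -3240}{\left(-49 + 6732\right) + \left(203 - 156\right)} = \frac{39683 + 3240}{6683 + 47} = \frac{42923}{6730}$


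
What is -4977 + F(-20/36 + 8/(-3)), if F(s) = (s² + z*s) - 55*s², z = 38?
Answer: -50941/9 ≈ -5660.1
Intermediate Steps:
F(s) = -54*s² + 38*s (F(s) = (s² + 38*s) - 55*s² = -54*s² + 38*s)
-4977 + F(-20/36 + 8/(-3)) = -4977 + 2*(-20/36 + 8/(-3))*(19 - 27*(-20/36 + 8/(-3))) = -4977 + 2*(-20*1/36 + 8*(-⅓))*(19 - 27*(-20*1/36 + 8*(-⅓))) = -4977 + 2*(-5/9 - 8/3)*(19 - 27*(-5/9 - 8/3)) = -4977 + 2*(-29/9)*(19 - 27*(-29/9)) = -4977 + 2*(-29/9)*(19 + 87) = -4977 + 2*(-29/9)*106 = -4977 - 6148/9 = -50941/9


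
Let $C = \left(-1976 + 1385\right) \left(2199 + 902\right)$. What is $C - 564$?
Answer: $-1833255$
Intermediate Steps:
$C = -1832691$ ($C = \left(-591\right) 3101 = -1832691$)
$C - 564 = -1832691 - 564 = -1833255$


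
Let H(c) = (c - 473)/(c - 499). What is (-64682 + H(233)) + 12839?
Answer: -6894999/133 ≈ -51842.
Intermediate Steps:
H(c) = (-473 + c)/(-499 + c)
(-64682 + H(233)) + 12839 = (-64682 + (-473 + 233)/(-499 + 233)) + 12839 = (-64682 - 240/(-266)) + 12839 = (-64682 - 1/266*(-240)) + 12839 = (-64682 + 120/133) + 12839 = -8602586/133 + 12839 = -6894999/133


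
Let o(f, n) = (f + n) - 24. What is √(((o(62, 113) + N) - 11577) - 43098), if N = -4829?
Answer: I*√59353 ≈ 243.62*I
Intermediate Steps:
o(f, n) = -24 + f + n
√(((o(62, 113) + N) - 11577) - 43098) = √((((-24 + 62 + 113) - 4829) - 11577) - 43098) = √(((151 - 4829) - 11577) - 43098) = √((-4678 - 11577) - 43098) = √(-16255 - 43098) = √(-59353) = I*√59353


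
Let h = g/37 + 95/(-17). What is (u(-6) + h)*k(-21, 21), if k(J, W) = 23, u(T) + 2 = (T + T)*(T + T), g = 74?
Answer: 54119/17 ≈ 3183.5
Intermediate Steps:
u(T) = -2 + 4*T² (u(T) = -2 + (T + T)*(T + T) = -2 + (2*T)*(2*T) = -2 + 4*T²)
h = -61/17 (h = 74/37 + 95/(-17) = 74*(1/37) + 95*(-1/17) = 2 - 95/17 = -61/17 ≈ -3.5882)
(u(-6) + h)*k(-21, 21) = ((-2 + 4*(-6)²) - 61/17)*23 = ((-2 + 4*36) - 61/17)*23 = ((-2 + 144) - 61/17)*23 = (142 - 61/17)*23 = (2353/17)*23 = 54119/17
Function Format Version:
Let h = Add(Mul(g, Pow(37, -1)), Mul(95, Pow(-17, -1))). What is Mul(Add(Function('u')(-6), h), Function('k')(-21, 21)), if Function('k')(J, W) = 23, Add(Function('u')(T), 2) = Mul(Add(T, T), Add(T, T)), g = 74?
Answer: Rational(54119, 17) ≈ 3183.5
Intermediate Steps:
Function('u')(T) = Add(-2, Mul(4, Pow(T, 2))) (Function('u')(T) = Add(-2, Mul(Add(T, T), Add(T, T))) = Add(-2, Mul(Mul(2, T), Mul(2, T))) = Add(-2, Mul(4, Pow(T, 2))))
h = Rational(-61, 17) (h = Add(Mul(74, Pow(37, -1)), Mul(95, Pow(-17, -1))) = Add(Mul(74, Rational(1, 37)), Mul(95, Rational(-1, 17))) = Add(2, Rational(-95, 17)) = Rational(-61, 17) ≈ -3.5882)
Mul(Add(Function('u')(-6), h), Function('k')(-21, 21)) = Mul(Add(Add(-2, Mul(4, Pow(-6, 2))), Rational(-61, 17)), 23) = Mul(Add(Add(-2, Mul(4, 36)), Rational(-61, 17)), 23) = Mul(Add(Add(-2, 144), Rational(-61, 17)), 23) = Mul(Add(142, Rational(-61, 17)), 23) = Mul(Rational(2353, 17), 23) = Rational(54119, 17)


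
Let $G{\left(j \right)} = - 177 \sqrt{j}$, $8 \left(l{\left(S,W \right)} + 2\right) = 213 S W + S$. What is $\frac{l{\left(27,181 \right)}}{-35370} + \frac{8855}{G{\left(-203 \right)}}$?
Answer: $- \frac{520471}{141480} + \frac{1265 i \sqrt{203}}{5133} \approx -3.6788 + 3.5113 i$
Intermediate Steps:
$l{\left(S,W \right)} = -2 + \frac{S}{8} + \frac{213 S W}{8}$ ($l{\left(S,W \right)} = -2 + \frac{213 S W + S}{8} = -2 + \frac{S + 213 S W}{8} = -2 + \left(\frac{S}{8} + \frac{213 S W}{8}\right) = -2 + \frac{S}{8} + \frac{213 S W}{8}$)
$\frac{l{\left(27,181 \right)}}{-35370} + \frac{8855}{G{\left(-203 \right)}} = \frac{-2 + \frac{1}{8} \cdot 27 + \frac{213}{8} \cdot 27 \cdot 181}{-35370} + \frac{8855}{\left(-177\right) \sqrt{-203}} = \left(-2 + \frac{27}{8} + \frac{1040931}{8}\right) \left(- \frac{1}{35370}\right) + \frac{8855}{\left(-177\right) i \sqrt{203}} = \frac{520471}{4} \left(- \frac{1}{35370}\right) + \frac{8855}{\left(-177\right) i \sqrt{203}} = - \frac{520471}{141480} + 8855 \frac{i \sqrt{203}}{35931} = - \frac{520471}{141480} + \frac{1265 i \sqrt{203}}{5133}$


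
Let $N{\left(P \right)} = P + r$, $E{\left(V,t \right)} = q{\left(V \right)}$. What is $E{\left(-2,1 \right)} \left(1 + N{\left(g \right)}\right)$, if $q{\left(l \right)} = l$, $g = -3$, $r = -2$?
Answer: $8$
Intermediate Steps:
$E{\left(V,t \right)} = V$
$N{\left(P \right)} = -2 + P$ ($N{\left(P \right)} = P - 2 = -2 + P$)
$E{\left(-2,1 \right)} \left(1 + N{\left(g \right)}\right) = - 2 \left(1 - 5\right) = \left(-2\right) \left(-4\right) = 8$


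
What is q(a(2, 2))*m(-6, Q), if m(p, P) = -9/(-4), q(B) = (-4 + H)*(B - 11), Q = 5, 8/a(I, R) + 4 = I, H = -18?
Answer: 1485/2 ≈ 742.50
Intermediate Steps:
a(I, R) = 8/(-4 + I)
q(B) = 242 - 22*B (q(B) = (-4 - 18)*(B - 11) = -22*(-11 + B) = 242 - 22*B)
m(p, P) = 9/4 (m(p, P) = -9*(-¼) = 9/4)
q(a(2, 2))*m(-6, Q) = (242 - 176/(-4 + 2))*(9/4) = (242 - 176/(-2))*(9/4) = (242 - 176*(-1)/2)*(9/4) = (242 - 22*(-4))*(9/4) = (242 + 88)*(9/4) = 330*(9/4) = 1485/2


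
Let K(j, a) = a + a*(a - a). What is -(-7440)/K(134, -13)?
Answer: -7440/13 ≈ -572.31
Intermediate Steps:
K(j, a) = a (K(j, a) = a + a*0 = a + 0 = a)
-(-7440)/K(134, -13) = -(-7440)/(-13) = -(-7440)*(-1)/13 = -1*7440/13 = -7440/13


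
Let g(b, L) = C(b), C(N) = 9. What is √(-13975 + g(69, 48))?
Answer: I*√13966 ≈ 118.18*I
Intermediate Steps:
g(b, L) = 9
√(-13975 + g(69, 48)) = √(-13975 + 9) = √(-13966) = I*√13966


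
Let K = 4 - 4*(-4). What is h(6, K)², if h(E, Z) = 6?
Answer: 36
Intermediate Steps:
K = 20 (K = 4 + 16 = 20)
h(6, K)² = 6² = 36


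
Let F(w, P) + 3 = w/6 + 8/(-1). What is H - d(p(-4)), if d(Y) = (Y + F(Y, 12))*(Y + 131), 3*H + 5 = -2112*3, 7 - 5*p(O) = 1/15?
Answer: -14708006/16875 ≈ -871.59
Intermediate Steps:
F(w, P) = -11 + w/6 (F(w, P) = -3 + (w/6 + 8/(-1)) = -3 + (w*(⅙) + 8*(-1)) = -3 + (w/6 - 8) = -3 + (-8 + w/6) = -11 + w/6)
p(O) = 104/75 (p(O) = 7/5 - ⅕/15 = 7/5 - ⅕*1/15 = 7/5 - 1/75 = 104/75)
H = -6341/3 (H = -5/3 + (-2112*3)/3 = -5/3 + (⅓)*(-6336) = -5/3 - 2112 = -6341/3 ≈ -2113.7)
d(Y) = (-11 + 7*Y/6)*(131 + Y) (d(Y) = (Y + (-11 + Y/6))*(Y + 131) = (-11 + 7*Y/6)*(131 + Y))
H - d(p(-4)) = -6341/3 - (-1441 + 7*(104/75)²/6 + (851/6)*(104/75)) = -6341/3 - (-1441 + (7/6)*(10816/5625) + 44252/225) = -6341/3 - (-1441 + 37856/16875 + 44252/225) = -6341/3 - 1*(-20960119/16875) = -6341/3 + 20960119/16875 = -14708006/16875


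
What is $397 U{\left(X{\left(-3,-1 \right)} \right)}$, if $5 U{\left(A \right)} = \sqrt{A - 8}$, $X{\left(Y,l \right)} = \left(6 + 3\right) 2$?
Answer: $\frac{397 \sqrt{10}}{5} \approx 251.08$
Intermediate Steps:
$X{\left(Y,l \right)} = 18$ ($X{\left(Y,l \right)} = 9 \cdot 2 = 18$)
$U{\left(A \right)} = \frac{\sqrt{-8 + A}}{5}$ ($U{\left(A \right)} = \frac{\sqrt{A - 8}}{5} = \frac{\sqrt{-8 + A}}{5}$)
$397 U{\left(X{\left(-3,-1 \right)} \right)} = 397 \frac{\sqrt{-8 + 18}}{5} = 397 \frac{\sqrt{10}}{5} = \frac{397 \sqrt{10}}{5}$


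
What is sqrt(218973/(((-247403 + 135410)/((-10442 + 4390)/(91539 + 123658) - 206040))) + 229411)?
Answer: 3*sqrt(4533886094103254155001847)/8033519207 ≈ 795.15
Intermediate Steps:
sqrt(218973/(((-247403 + 135410)/((-10442 + 4390)/(91539 + 123658) - 206040))) + 229411) = sqrt(218973/((-111993/(-6052/215197 - 206040))) + 229411) = sqrt(218973/((-111993/(-44339195932/215197))) + 229411) = sqrt(218973/((-111993*(-215197/44339195932))) + 229411) = sqrt(218973/(24100557621/44339195932) + 229411) = sqrt(218973*(44339195932/24100557621) + 229411) = sqrt(3236362250272612/8033519207 + 229411) = sqrt(5079339925069689/8033519207) = 3*sqrt(4533886094103254155001847)/8033519207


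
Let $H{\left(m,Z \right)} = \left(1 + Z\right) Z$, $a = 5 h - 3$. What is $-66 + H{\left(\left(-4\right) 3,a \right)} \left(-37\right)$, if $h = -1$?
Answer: $-2138$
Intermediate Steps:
$a = -8$ ($a = 5 \left(-1\right) - 3 = -5 - 3 = -8$)
$H{\left(m,Z \right)} = Z \left(1 + Z\right)$
$-66 + H{\left(\left(-4\right) 3,a \right)} \left(-37\right) = -66 + - 8 \left(1 - 8\right) \left(-37\right) = -66 + \left(-8\right) \left(-7\right) \left(-37\right) = -66 + 56 \left(-37\right) = -66 - 2072 = -2138$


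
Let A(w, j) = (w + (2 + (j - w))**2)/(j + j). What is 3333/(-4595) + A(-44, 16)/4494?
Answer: -57731383/82599720 ≈ -0.69893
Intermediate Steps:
A(w, j) = (w + (2 + j - w)**2)/(2*j) (A(w, j) = (w + (2 + j - w)**2)/((2*j)) = (w + (2 + j - w)**2)*(1/(2*j)) = (w + (2 + j - w)**2)/(2*j))
3333/(-4595) + A(-44, 16)/4494 = 3333/(-4595) + ((1/2)*(-44 + (2 + 16 - 1*(-44))**2)/16)/4494 = 3333*(-1/4595) + ((1/2)*(1/16)*(-44 + (2 + 16 + 44)**2))*(1/4494) = -3333/4595 + ((1/2)*(1/16)*(-44 + 62**2))*(1/4494) = -3333/4595 + ((1/2)*(1/16)*(-44 + 3844))*(1/4494) = -3333/4595 + ((1/2)*(1/16)*3800)*(1/4494) = -3333/4595 + (475/4)*(1/4494) = -3333/4595 + 475/17976 = -57731383/82599720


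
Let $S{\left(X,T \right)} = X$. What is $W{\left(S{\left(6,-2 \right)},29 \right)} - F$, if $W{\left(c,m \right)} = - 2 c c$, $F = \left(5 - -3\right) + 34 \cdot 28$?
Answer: $-1032$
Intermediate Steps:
$F = 960$ ($F = \left(5 + 3\right) + 952 = 8 + 952 = 960$)
$W{\left(c,m \right)} = - 2 c^{2}$
$W{\left(S{\left(6,-2 \right)},29 \right)} - F = - 2 \cdot 6^{2} - 960 = \left(-2\right) 36 - 960 = -72 - 960 = -1032$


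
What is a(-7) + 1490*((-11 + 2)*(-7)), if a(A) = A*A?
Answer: 93919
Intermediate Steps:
a(A) = A²
a(-7) + 1490*((-11 + 2)*(-7)) = (-7)² + 1490*((-11 + 2)*(-7)) = 49 + 1490*(-9*(-7)) = 49 + 1490*63 = 49 + 93870 = 93919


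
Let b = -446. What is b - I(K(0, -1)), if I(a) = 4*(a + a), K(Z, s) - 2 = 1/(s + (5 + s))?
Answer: -1394/3 ≈ -464.67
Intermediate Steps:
K(Z, s) = 2 + 1/(5 + 2*s) (K(Z, s) = 2 + 1/(s + (5 + s)) = 2 + 1/(5 + 2*s))
I(a) = 8*a (I(a) = 4*(2*a) = 8*a)
b - I(K(0, -1)) = -446 - 8*(11 + 4*(-1))/(5 + 2*(-1)) = -446 - 8*(11 - 4)/(5 - 2) = -446 - 8*7/3 = -446 - 1*56/3 = -446 - 56/3 = -1394/3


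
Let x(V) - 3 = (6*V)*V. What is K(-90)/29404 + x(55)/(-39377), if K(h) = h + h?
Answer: -135214668/289460327 ≈ -0.46713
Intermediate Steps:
K(h) = 2*h
x(V) = 3 + 6*V² (x(V) = 3 + (6*V)*V = 3 + 6*V²)
K(-90)/29404 + x(55)/(-39377) = (2*(-90))/29404 + (3 + 6*55²)/(-39377) = -180*1/29404 + (3 + 6*3025)*(-1/39377) = -45/7351 + (3 + 18150)*(-1/39377) = -45/7351 + 18153*(-1/39377) = -45/7351 - 18153/39377 = -135214668/289460327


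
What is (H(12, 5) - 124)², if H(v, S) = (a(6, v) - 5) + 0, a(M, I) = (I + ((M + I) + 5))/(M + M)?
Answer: 2289169/144 ≈ 15897.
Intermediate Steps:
a(M, I) = (5 + M + 2*I)/(2*M) (a(M, I) = (I + ((I + M) + 5))/((2*M)) = (I + (5 + I + M))*(1/(2*M)) = (5 + M + 2*I)*(1/(2*M)) = (5 + M + 2*I)/(2*M))
H(v, S) = -49/12 + v/6 (H(v, S) = ((½)*(5 + 6 + 2*v)/6 - 5) + 0 = ((½)*(⅙)*(11 + 2*v) - 5) + 0 = ((11/12 + v/6) - 5) + 0 = (-49/12 + v/6) + 0 = -49/12 + v/6)
(H(12, 5) - 124)² = ((-49/12 + (⅙)*12) - 124)² = ((-49/12 + 2) - 124)² = (-25/12 - 124)² = (-1513/12)² = 2289169/144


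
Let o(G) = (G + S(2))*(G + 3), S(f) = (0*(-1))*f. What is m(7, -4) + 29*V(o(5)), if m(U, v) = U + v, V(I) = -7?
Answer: -200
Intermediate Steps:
S(f) = 0 (S(f) = 0*f = 0)
o(G) = G*(3 + G) (o(G) = (G + 0)*(G + 3) = G*(3 + G))
m(7, -4) + 29*V(o(5)) = (7 - 4) + 29*(-7) = 3 - 203 = -200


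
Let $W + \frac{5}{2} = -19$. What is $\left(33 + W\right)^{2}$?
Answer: $\frac{529}{4} \approx 132.25$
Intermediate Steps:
$W = - \frac{43}{2}$ ($W = - \frac{5}{2} - 19 = - \frac{43}{2} \approx -21.5$)
$\left(33 + W\right)^{2} = \left(33 - \frac{43}{2}\right)^{2} = \left(\frac{23}{2}\right)^{2} = \frac{529}{4}$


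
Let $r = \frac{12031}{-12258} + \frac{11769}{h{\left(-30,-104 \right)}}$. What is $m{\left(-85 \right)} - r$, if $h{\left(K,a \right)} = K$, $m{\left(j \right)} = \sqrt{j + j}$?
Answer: $\frac{53093}{135} + i \sqrt{170} \approx 393.28 + 13.038 i$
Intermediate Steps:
$m{\left(j \right)} = \sqrt{2} \sqrt{j}$ ($m{\left(j \right)} = \sqrt{2 j} = \sqrt{2} \sqrt{j}$)
$r = - \frac{53093}{135}$ ($r = \frac{12031}{-12258} + \frac{11769}{-30} = 12031 \left(- \frac{1}{12258}\right) + 11769 \left(- \frac{1}{30}\right) = - \frac{53}{54} - \frac{3923}{10} = - \frac{53093}{135} \approx -393.28$)
$m{\left(-85 \right)} - r = \sqrt{2} \sqrt{-85} - - \frac{53093}{135} = \sqrt{2} i \sqrt{85} + \frac{53093}{135} = i \sqrt{170} + \frac{53093}{135} = \frac{53093}{135} + i \sqrt{170}$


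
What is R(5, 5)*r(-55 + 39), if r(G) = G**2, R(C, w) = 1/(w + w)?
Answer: 128/5 ≈ 25.600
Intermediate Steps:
R(C, w) = 1/(2*w)
R(5, 5)*r(-55 + 39) = ((1/2)/5)*(-55 + 39)**2 = ((1/2)*(1/5))*(-16)**2 = (1/10)*256 = 128/5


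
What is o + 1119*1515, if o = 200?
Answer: 1695485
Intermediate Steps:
o + 1119*1515 = 200 + 1119*1515 = 200 + 1695285 = 1695485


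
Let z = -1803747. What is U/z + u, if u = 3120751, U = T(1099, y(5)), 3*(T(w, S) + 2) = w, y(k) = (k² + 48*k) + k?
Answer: 16887135760898/5411241 ≈ 3.1208e+6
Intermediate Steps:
y(k) = k² + 49*k
T(w, S) = -2 + w/3
U = 1093/3 (U = -2 + (⅓)*1099 = -2 + 1099/3 = 1093/3 ≈ 364.33)
U/z + u = (1093/3)/(-1803747) + 3120751 = (1093/3)*(-1/1803747) + 3120751 = -1093/5411241 + 3120751 = 16887135760898/5411241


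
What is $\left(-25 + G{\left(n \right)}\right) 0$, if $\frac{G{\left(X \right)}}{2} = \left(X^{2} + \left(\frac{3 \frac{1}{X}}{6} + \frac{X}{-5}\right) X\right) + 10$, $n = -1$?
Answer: $0$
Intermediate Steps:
$G{\left(X \right)} = 20 + 2 X^{2} + 2 X \left(\frac{1}{2 X} - \frac{X}{5}\right)$ ($G{\left(X \right)} = 2 \left(\left(X^{2} + \left(\frac{3 \frac{1}{X}}{6} + \frac{X}{-5}\right) X\right) + 10\right) = 2 \left(\left(X^{2} + \left(\frac{3}{X} \frac{1}{6} + X \left(- \frac{1}{5}\right)\right) X\right) + 10\right) = 2 \left(\left(X^{2} + \left(\frac{1}{2 X} - \frac{X}{5}\right) X\right) + 10\right) = 2 \left(\left(X^{2} + X \left(\frac{1}{2 X} - \frac{X}{5}\right)\right) + 10\right) = 2 \left(10 + X^{2} + X \left(\frac{1}{2 X} - \frac{X}{5}\right)\right) = 20 + 2 X^{2} + 2 X \left(\frac{1}{2 X} - \frac{X}{5}\right)$)
$\left(-25 + G{\left(n \right)}\right) 0 = \left(-25 + \left(21 + \frac{8 \left(-1\right)^{2}}{5}\right)\right) 0 = \left(-25 + \left(21 + \frac{8}{5} \cdot 1\right)\right) 0 = \left(-25 + \left(21 + \frac{8}{5}\right)\right) 0 = \left(-25 + \frac{113}{5}\right) 0 = \left(- \frac{12}{5}\right) 0 = 0$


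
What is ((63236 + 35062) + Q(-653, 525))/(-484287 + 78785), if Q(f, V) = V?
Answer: -98823/405502 ≈ -0.24371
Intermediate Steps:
((63236 + 35062) + Q(-653, 525))/(-484287 + 78785) = ((63236 + 35062) + 525)/(-484287 + 78785) = (98298 + 525)/(-405502) = 98823*(-1/405502) = -98823/405502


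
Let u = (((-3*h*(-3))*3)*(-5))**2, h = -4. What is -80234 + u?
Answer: 211366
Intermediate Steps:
u = 291600 (u = (((-3*(-4)*(-3))*3)*(-5))**2 = (((12*(-3))*3)*(-5))**2 = (-36*3*(-5))**2 = (-108*(-5))**2 = 540**2 = 291600)
-80234 + u = -80234 + 291600 = 211366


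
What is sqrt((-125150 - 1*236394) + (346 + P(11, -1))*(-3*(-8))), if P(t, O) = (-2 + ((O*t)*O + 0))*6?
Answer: 2*I*sqrt(87986) ≈ 593.25*I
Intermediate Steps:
P(t, O) = -12 + 6*t*O**2 (P(t, O) = (-2 + (t*O**2 + 0))*6 = (-2 + t*O**2)*6 = -12 + 6*t*O**2)
sqrt((-125150 - 1*236394) + (346 + P(11, -1))*(-3*(-8))) = sqrt((-125150 - 1*236394) + (346 + (-12 + 6*11*(-1)**2))*(-3*(-8))) = sqrt((-125150 - 236394) + (346 + (-12 + 6*11*1))*24) = sqrt(-361544 + (346 + (-12 + 66))*24) = sqrt(-361544 + (346 + 54)*24) = sqrt(-361544 + 400*24) = sqrt(-361544 + 9600) = sqrt(-351944) = 2*I*sqrt(87986)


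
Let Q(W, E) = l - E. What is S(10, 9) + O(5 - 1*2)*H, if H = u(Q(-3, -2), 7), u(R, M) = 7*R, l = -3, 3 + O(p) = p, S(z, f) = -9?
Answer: -9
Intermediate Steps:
O(p) = -3 + p
Q(W, E) = -3 - E
H = -7 (H = 7*(-3 - 1*(-2)) = 7*(-3 + 2) = 7*(-1) = -7)
S(10, 9) + O(5 - 1*2)*H = -9 + (-3 + (5 - 1*2))*(-7) = -9 + (-3 + (5 - 2))*(-7) = -9 + (-3 + 3)*(-7) = -9 + 0*(-7) = -9 + 0 = -9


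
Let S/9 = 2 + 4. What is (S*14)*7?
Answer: 5292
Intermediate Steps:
S = 54 (S = 9*(2 + 4) = 9*6 = 54)
(S*14)*7 = (54*14)*7 = 756*7 = 5292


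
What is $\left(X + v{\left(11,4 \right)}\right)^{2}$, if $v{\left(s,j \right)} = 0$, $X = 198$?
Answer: $39204$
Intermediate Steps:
$\left(X + v{\left(11,4 \right)}\right)^{2} = \left(198 + 0\right)^{2} = 198^{2} = 39204$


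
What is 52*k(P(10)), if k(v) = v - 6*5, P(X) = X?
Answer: -1040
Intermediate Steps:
k(v) = -30 + v (k(v) = v - 30 = -30 + v)
52*k(P(10)) = 52*(-30 + 10) = 52*(-20) = -1040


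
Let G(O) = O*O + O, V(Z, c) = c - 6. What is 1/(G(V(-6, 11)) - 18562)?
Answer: -1/18532 ≈ -5.3961e-5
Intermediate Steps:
V(Z, c) = -6 + c
G(O) = O + O**2 (G(O) = O**2 + O = O + O**2)
1/(G(V(-6, 11)) - 18562) = 1/((-6 + 11)*(1 + (-6 + 11)) - 18562) = 1/(5*(1 + 5) - 18562) = 1/(5*6 - 18562) = 1/(30 - 18562) = 1/(-18532) = -1/18532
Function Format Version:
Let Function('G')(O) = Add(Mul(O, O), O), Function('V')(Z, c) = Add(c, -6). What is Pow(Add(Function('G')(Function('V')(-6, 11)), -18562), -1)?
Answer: Rational(-1, 18532) ≈ -5.3961e-5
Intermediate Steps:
Function('V')(Z, c) = Add(-6, c)
Function('G')(O) = Add(O, Pow(O, 2)) (Function('G')(O) = Add(Pow(O, 2), O) = Add(O, Pow(O, 2)))
Pow(Add(Function('G')(Function('V')(-6, 11)), -18562), -1) = Pow(Add(Mul(Add(-6, 11), Add(1, Add(-6, 11))), -18562), -1) = Pow(Add(Mul(5, Add(1, 5)), -18562), -1) = Pow(Add(Mul(5, 6), -18562), -1) = Pow(Add(30, -18562), -1) = Pow(-18532, -1) = Rational(-1, 18532)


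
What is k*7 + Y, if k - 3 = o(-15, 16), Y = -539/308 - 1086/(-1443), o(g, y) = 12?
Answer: 200101/1924 ≈ 104.00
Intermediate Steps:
Y = -1919/1924 (Y = -539*1/308 - 1086*(-1/1443) = -7/4 + 362/481 = -1919/1924 ≈ -0.99740)
k = 15 (k = 3 + 12 = 15)
k*7 + Y = 15*7 - 1919/1924 = 105 - 1919/1924 = 200101/1924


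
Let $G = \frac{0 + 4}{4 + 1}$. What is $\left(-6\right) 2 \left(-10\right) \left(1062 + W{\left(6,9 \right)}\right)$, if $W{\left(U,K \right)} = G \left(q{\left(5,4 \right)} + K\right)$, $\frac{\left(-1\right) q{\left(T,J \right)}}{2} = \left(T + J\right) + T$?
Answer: $125616$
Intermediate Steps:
$q{\left(T,J \right)} = - 4 T - 2 J$ ($q{\left(T,J \right)} = - 2 \left(\left(T + J\right) + T\right) = - 2 \left(\left(J + T\right) + T\right) = - 2 \left(J + 2 T\right) = - 4 T - 2 J$)
$G = \frac{4}{5} \approx 0.8$
$W{\left(U,K \right)} = - \frac{112}{5} + \frac{4 K}{5}$ ($W{\left(U,K \right)} = \frac{4 \left(\left(\left(-4\right) 5 - 8\right) + K\right)}{5} = \frac{4 \left(\left(-20 - 8\right) + K\right)}{5} = \frac{4 \left(-28 + K\right)}{5} = - \frac{112}{5} + \frac{4 K}{5}$)
$\left(-6\right) 2 \left(-10\right) \left(1062 + W{\left(6,9 \right)}\right) = \left(-6\right) 2 \left(-10\right) \left(1062 + \left(- \frac{112}{5} + \frac{4}{5} \cdot 9\right)\right) = \left(-12\right) \left(-10\right) \left(1062 + \left(- \frac{112}{5} + \frac{36}{5}\right)\right) = 120 \left(1062 - \frac{76}{5}\right) = 120 \cdot \frac{5234}{5} = 125616$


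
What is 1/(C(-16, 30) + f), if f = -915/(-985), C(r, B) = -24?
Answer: -197/4545 ≈ -0.043344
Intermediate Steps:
f = 183/197 (f = -915*(-1/985) = 183/197 ≈ 0.92893)
1/(C(-16, 30) + f) = 1/(-24 + 183/197) = 1/(-4545/197) = -197/4545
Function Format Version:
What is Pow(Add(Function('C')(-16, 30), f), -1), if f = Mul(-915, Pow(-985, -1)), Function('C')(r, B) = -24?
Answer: Rational(-197, 4545) ≈ -0.043344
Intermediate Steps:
f = Rational(183, 197) (f = Mul(-915, Rational(-1, 985)) = Rational(183, 197) ≈ 0.92893)
Pow(Add(Function('C')(-16, 30), f), -1) = Pow(Add(-24, Rational(183, 197)), -1) = Pow(Rational(-4545, 197), -1) = Rational(-197, 4545)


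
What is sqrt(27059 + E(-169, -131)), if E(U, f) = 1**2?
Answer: 2*sqrt(6765) ≈ 164.50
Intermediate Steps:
E(U, f) = 1
sqrt(27059 + E(-169, -131)) = sqrt(27059 + 1) = sqrt(27060) = 2*sqrt(6765)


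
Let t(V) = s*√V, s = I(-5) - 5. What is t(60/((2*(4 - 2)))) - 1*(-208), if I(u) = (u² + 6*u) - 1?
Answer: 208 - 11*√15 ≈ 165.40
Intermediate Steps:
I(u) = -1 + u² + 6*u
s = -11 (s = (-1 + (-5)² + 6*(-5)) - 5 = (-1 + 25 - 30) - 5 = -6 - 5 = -11)
t(V) = -11*√V
t(60/((2*(4 - 2)))) - 1*(-208) = -11*2*√15*(√2/(2*√(4 - 2))) - 1*(-208) = -11*√15 + 208 = 208 - 11*√15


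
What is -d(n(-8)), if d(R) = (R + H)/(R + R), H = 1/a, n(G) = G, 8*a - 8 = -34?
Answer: -27/52 ≈ -0.51923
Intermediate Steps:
a = -13/4 (a = 1 + (⅛)*(-34) = 1 - 17/4 = -13/4 ≈ -3.2500)
H = -4/13 (H = 1/(-13/4) = -4/13 ≈ -0.30769)
d(R) = (-4/13 + R)/(2*R) (d(R) = (R - 4/13)/(R + R) = (-4/13 + R)/((2*R)) = (-4/13 + R)*(1/(2*R)) = (-4/13 + R)/(2*R))
-d(n(-8)) = -(-4 + 13*(-8))/(26*(-8)) = -(-1)*(-4 - 104)/(26*8) = -(-1)*(-108)/(26*8) = -1*27/52 = -27/52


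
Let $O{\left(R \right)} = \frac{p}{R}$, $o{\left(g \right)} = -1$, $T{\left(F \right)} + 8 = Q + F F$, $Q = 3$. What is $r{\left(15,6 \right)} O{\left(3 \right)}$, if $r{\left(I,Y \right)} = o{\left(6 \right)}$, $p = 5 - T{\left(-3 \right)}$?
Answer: $- \frac{1}{3} \approx -0.33333$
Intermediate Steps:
$T{\left(F \right)} = -5 + F^{2}$ ($T{\left(F \right)} = -8 + \left(3 + F F\right) = -8 + \left(3 + F^{2}\right) = -5 + F^{2}$)
$p = 1$ ($p = 5 - \left(-5 + \left(-3\right)^{2}\right) = 5 - \left(-5 + 9\right) = 5 - 4 = 1$)
$O{\left(R \right)} = \frac{1}{R}$ ($O{\left(R \right)} = 1 \frac{1}{R} = \frac{1}{R}$)
$r{\left(I,Y \right)} = -1$
$r{\left(15,6 \right)} O{\left(3 \right)} = - \frac{1}{3}$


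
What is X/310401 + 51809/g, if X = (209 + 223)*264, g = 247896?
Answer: 4928178713/8549685144 ≈ 0.57642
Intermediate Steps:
X = 114048 (X = 432*264 = 114048)
X/310401 + 51809/g = 114048/310401 + 51809/247896 = 114048*(1/310401) + 51809*(1/247896) = 12672/34489 + 51809/247896 = 4928178713/8549685144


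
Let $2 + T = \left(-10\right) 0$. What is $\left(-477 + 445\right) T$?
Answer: $64$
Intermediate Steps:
$T = -2$ ($T = -2 - 0 = -2 + 0 = -2$)
$\left(-477 + 445\right) T = \left(-477 + 445\right) \left(-2\right) = \left(-32\right) \left(-2\right) = 64$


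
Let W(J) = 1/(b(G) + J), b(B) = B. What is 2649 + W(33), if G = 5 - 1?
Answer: 98014/37 ≈ 2649.0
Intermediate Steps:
G = 4
W(J) = 1/(4 + J)
2649 + W(33) = 2649 + 1/(4 + 33) = 2649 + 1/37 = 98014/37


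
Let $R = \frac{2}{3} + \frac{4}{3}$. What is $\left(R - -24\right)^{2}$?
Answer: $676$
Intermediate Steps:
$R = 2$ ($R = 2 \cdot \frac{1}{3} + 4 \cdot \frac{1}{3} = \frac{2}{3} + \frac{4}{3} = 2$)
$\left(R - -24\right)^{2} = \left(2 - -24\right)^{2} = \left(2 + 24\right)^{2} = 26^{2} = 676$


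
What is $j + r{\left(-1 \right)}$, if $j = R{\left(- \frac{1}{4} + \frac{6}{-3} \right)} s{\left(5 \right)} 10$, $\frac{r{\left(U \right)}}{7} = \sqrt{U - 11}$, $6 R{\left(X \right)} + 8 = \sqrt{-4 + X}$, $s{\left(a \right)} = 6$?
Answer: $-80 + 25 i + 14 i \sqrt{3} \approx -80.0 + 49.249 i$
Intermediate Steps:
$R{\left(X \right)} = - \frac{4}{3} + \frac{\sqrt{-4 + X}}{6}$
$r{\left(U \right)} = 7 \sqrt{-11 + U}$ ($r{\left(U \right)} = 7 \sqrt{U - 11} = 7 \sqrt{-11 + U}$)
$j = -80 + 25 i$ ($j = \left(- \frac{4}{3} + \frac{\sqrt{-4 + \left(- \frac{1}{4} + \frac{6}{-3}\right)}}{6}\right) 6 \cdot 10 = \left(- \frac{4}{3} + \frac{\sqrt{-4 + \left(\left(-1\right) \frac{1}{4} + 6 \left(- \frac{1}{3}\right)\right)}}{6}\right) 6 \cdot 10 = \left(- \frac{4}{3} + \frac{\sqrt{-4 - \frac{9}{4}}}{6}\right) 6 \cdot 10 = \left(- \frac{4}{3} + \frac{\sqrt{- \frac{25}{4}}}{6}\right) 6 \cdot 10 = \left(- \frac{4}{3} + \frac{\frac{5}{2} i}{6}\right) 6 \cdot 10 = \left(- \frac{4}{3} + \frac{5 i}{12}\right) 6 \cdot 10 = \left(-8 + \frac{5 i}{2}\right) 10 = -80 + 25 i \approx -80.0 + 25.0 i$)
$j + r{\left(-1 \right)} = \left(-80 + 25 i\right) + 7 \sqrt{-11 - 1} = \left(-80 + 25 i\right) + 7 \sqrt{-12} = \left(-80 + 25 i\right) + 7 \cdot 2 i \sqrt{3} = \left(-80 + 25 i\right) + 14 i \sqrt{3} = -80 + 25 i + 14 i \sqrt{3}$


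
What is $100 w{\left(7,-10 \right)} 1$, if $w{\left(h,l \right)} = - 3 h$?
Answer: $-2100$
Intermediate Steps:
$100 w{\left(7,-10 \right)} 1 = 100 \left(\left(-3\right) 7\right) 1 = 100 \left(-21\right) 1 = \left(-2100\right) 1 = -2100$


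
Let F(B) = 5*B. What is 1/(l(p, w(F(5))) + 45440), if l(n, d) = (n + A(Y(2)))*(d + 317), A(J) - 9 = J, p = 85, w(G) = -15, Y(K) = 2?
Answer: 1/74432 ≈ 1.3435e-5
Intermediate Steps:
A(J) = 9 + J
l(n, d) = (11 + n)*(317 + d) (l(n, d) = (n + (9 + 2))*(d + 317) = (n + 11)*(317 + d) = (11 + n)*(317 + d))
1/(l(p, w(F(5))) + 45440) = 1/((3487 + 11*(-15) + 317*85 - 15*85) + 45440) = 1/((3487 - 165 + 26945 - 1275) + 45440) = 1/(28992 + 45440) = 1/74432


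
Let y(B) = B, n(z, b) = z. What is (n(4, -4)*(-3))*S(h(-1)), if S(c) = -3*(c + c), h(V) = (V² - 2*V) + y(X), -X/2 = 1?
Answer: 72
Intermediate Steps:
X = -2 (X = -2*1 = -2)
h(V) = -2 + V² - 2*V (h(V) = (V² - 2*V) - 2 = -2 + V² - 2*V)
S(c) = -6*c
(n(4, -4)*(-3))*S(h(-1)) = (4*(-3))*(-6*(-2 + (-1)² - 2*(-1))) = -(-72)*(-2 + 1 + 2) = -(-72) = -12*(-6) = 72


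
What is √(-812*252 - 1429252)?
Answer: 2*I*√408469 ≈ 1278.2*I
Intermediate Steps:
√(-812*252 - 1429252) = √(-204624 - 1429252) = √(-1633876) = 2*I*√408469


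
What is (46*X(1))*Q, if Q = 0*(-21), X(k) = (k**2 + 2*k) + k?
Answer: 0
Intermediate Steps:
X(k) = k**2 + 3*k
Q = 0
(46*X(1))*Q = (46*(1*(3 + 1)))*0 = (46*(1*4))*0 = (46*4)*0 = 184*0 = 0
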